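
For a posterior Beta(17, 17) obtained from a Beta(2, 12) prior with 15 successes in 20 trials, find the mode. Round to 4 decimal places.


Mode = (alpha - 1) / (alpha + beta - 2)
= 16 / 32
= 0.5

0.5


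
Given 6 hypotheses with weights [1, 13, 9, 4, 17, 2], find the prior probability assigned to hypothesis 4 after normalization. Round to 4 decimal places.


To normalize, divide each weight by the sum of all weights.
Sum = 46
Prior(H4) = 4/46 = 0.087

0.087


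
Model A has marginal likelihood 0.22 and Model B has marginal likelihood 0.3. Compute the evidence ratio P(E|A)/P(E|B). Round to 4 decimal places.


Evidence ratio = P(E|A) / P(E|B)
= 0.22 / 0.3
= 0.7333

0.7333


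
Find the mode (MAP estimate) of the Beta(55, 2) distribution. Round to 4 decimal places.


For Beta(a,b) with a,b > 1:
Mode = (a-1)/(a+b-2) = (55-1)/(57-2)
= 54/55 = 0.9818

0.9818


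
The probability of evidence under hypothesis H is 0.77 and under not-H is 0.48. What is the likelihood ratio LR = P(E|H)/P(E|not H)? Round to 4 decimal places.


LR = 0.77 / 0.48
= 1.6042

1.6042


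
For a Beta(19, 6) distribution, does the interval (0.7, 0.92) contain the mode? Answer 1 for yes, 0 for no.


Mode of Beta(a,b) = (a-1)/(a+b-2)
= (19-1)/(19+6-2) = 0.7826
Check: 0.7 <= 0.7826 <= 0.92?
Result: 1

1


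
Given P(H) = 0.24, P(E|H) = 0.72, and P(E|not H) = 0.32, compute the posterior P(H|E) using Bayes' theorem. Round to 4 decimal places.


By Bayes' theorem: P(H|E) = P(E|H)*P(H) / P(E)
P(E) = P(E|H)*P(H) + P(E|not H)*P(not H)
P(E) = 0.72*0.24 + 0.32*0.76 = 0.416
P(H|E) = 0.72*0.24 / 0.416 = 0.4154

0.4154


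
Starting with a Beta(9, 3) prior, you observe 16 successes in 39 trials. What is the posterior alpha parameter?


For a Beta-Binomial conjugate model:
Posterior alpha = prior alpha + number of successes
= 9 + 16 = 25

25


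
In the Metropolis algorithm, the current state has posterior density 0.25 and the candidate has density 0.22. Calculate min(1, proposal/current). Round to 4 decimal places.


Ratio = 0.22/0.25 = 0.88
Acceptance probability = min(1, 0.88)
= 0.88

0.88


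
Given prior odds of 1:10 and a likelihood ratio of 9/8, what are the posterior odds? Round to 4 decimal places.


Posterior odds = prior odds * LR
Prior odds = 1/10 = 0.1
LR = 9/8 = 1.125
Posterior odds = 0.1 * 1.125 = 0.1125

0.1125


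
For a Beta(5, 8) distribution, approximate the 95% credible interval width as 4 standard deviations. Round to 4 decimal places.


Variance of Beta(a,b) = ab / ((a+b)^2 * (a+b+1))
= 5*8 / ((13)^2 * 14)
= 0.0169
SD = sqrt(0.0169) = 0.13
Width = 4 * SD = 0.5201

0.5201


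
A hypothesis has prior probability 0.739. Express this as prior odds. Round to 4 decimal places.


Odds = P(H) / P(not H) = 0.739 / 0.261
= 2.8314

2.8314


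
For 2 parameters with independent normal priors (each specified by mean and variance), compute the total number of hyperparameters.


A normal prior has 2 hyperparameters per parameter.
Total = 2 * 2 = 4

4


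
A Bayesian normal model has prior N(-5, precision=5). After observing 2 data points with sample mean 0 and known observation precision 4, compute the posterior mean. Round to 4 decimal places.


Posterior mean = (prior_precision * prior_mean + n * data_precision * data_mean) / (prior_precision + n * data_precision)
Numerator = 5*-5 + 2*4*0 = -25
Denominator = 5 + 2*4 = 13
Posterior mean = -1.9231

-1.9231


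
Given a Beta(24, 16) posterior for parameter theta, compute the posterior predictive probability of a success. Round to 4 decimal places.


For a Beta-Bernoulli model, the predictive probability is the mean:
P(success) = 24/(24+16) = 24/40 = 0.6

0.6


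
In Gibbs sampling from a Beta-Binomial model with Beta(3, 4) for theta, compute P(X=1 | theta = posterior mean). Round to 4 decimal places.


Posterior mean = alpha/(alpha+beta) = 3/7 = 0.4286
P(X=1|theta=mean) = theta = 0.4286

0.4286


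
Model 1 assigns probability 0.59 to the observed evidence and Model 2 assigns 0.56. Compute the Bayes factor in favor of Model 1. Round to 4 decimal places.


BF = P(data|M1) / P(data|M2)
= 0.59 / 0.56 = 1.0536

1.0536


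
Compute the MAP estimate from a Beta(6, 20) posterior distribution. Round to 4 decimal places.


MAP = mode of Beta distribution
= (alpha - 1)/(alpha + beta - 2)
= (6-1)/(6+20-2)
= 5/24 = 0.2083

0.2083


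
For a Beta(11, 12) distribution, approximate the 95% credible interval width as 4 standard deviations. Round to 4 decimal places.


Variance of Beta(a,b) = ab / ((a+b)^2 * (a+b+1))
= 11*12 / ((23)^2 * 24)
= 0.0104
SD = sqrt(0.0104) = 0.102
Width = 4 * SD = 0.4079

0.4079


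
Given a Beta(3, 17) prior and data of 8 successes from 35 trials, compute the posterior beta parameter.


Number of failures = 35 - 8 = 27
Posterior beta = 17 + 27 = 44

44


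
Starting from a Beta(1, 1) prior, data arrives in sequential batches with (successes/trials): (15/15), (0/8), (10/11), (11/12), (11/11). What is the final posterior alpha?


In sequential Bayesian updating, we sum all successes.
Total successes = 47
Final alpha = 1 + 47 = 48

48


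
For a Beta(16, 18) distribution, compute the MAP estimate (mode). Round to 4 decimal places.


MAP = mode = (a-1)/(a+b-2)
= (16-1)/(16+18-2)
= 15/32 = 0.4688

0.4688


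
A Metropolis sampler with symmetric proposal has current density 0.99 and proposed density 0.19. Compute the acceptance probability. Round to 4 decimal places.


For symmetric proposals, acceptance = min(1, pi(x*)/pi(x))
= min(1, 0.19/0.99)
= min(1, 0.1919) = 0.1919

0.1919


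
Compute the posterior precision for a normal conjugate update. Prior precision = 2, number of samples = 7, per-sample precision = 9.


tau_post = tau_0 + n * tau
= 2 + 7 * 9 = 65

65


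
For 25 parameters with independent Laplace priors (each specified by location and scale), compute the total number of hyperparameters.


A Laplace prior has 2 hyperparameters per parameter.
Total = 25 * 2 = 50

50


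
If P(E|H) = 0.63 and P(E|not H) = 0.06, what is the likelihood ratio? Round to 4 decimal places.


Likelihood ratio = P(E|H) / P(E|not H)
= 0.63 / 0.06
= 10.5

10.5


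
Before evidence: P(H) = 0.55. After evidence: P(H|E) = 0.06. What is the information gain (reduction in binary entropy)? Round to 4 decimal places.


Prior entropy = 0.9928
Posterior entropy = 0.3274
Information gain = 0.9928 - 0.3274 = 0.6653

0.6653


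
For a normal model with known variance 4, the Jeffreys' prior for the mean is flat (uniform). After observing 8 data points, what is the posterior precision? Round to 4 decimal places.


Jeffreys' prior for normal mean (known variance) is flat.
Prior precision = 0.
Posterior precision = prior_prec + n/sigma^2 = 0 + 8/4
= 2.0

2.0


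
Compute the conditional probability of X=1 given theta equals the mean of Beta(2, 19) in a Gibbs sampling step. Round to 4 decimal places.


Mean of Beta(2, 19) = 0.0952
P(X=1 | theta=0.0952) = 0.0952

0.0952


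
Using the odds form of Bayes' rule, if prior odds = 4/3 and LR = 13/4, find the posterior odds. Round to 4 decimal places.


Bayes' rule in odds form: posterior odds = prior odds * LR
= (4 * 13) / (3 * 4)
= 52/12 = 4.3333

4.3333


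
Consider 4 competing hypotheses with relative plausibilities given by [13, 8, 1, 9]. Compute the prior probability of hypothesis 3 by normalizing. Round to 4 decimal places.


Sum of weights = 13 + 8 + 1 + 9 = 31
Normalized prior for H3 = 1 / 31
= 0.0323

0.0323


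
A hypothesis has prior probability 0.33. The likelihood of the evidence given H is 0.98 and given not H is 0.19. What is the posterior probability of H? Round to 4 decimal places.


Using Bayes' theorem:
P(E) = 0.33 * 0.98 + 0.67 * 0.19
P(E) = 0.4507
P(H|E) = (0.33 * 0.98) / 0.4507 = 0.7176

0.7176


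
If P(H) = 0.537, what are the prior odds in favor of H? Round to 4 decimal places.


Prior odds = P(H) / (1 - P(H))
= 0.537 / 0.463
= 1.1598

1.1598


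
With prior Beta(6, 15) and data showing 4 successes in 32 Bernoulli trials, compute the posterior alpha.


Conjugate update: alpha_posterior = alpha_prior + k
= 6 + 4 = 10

10


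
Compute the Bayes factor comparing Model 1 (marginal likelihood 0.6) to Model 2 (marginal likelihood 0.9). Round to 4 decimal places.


BF12 = marginal likelihood of M1 / marginal likelihood of M2
= 0.6/0.9
= 0.6667

0.6667


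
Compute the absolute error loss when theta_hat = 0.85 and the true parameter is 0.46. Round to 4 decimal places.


L = |theta_hat - theta_true|
= |0.85 - 0.46| = 0.39

0.39


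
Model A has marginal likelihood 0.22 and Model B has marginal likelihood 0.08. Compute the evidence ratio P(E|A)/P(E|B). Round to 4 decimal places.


Evidence ratio = P(E|A) / P(E|B)
= 0.22 / 0.08
= 2.75

2.75


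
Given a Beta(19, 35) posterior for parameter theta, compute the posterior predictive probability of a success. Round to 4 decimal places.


For a Beta-Bernoulli model, the predictive probability is the mean:
P(success) = 19/(19+35) = 19/54 = 0.3519

0.3519


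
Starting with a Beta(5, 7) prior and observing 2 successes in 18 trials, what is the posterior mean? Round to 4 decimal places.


Posterior parameters: alpha = 5 + 2 = 7
beta = 7 + 16 = 23
Posterior mean = alpha / (alpha + beta) = 7 / 30
= 0.2333

0.2333


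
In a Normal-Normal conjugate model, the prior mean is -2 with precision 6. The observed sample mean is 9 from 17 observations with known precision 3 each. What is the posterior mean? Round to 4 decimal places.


Posterior precision = tau0 + n*tau = 6 + 17*3 = 57
Posterior mean = (tau0*mu0 + n*tau*xbar) / posterior_precision
= (6*-2 + 17*3*9) / 57
= 447 / 57 = 7.8421

7.8421


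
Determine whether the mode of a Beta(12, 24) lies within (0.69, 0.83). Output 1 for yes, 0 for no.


First find the mode: (a-1)/(a+b-2) = 0.3235
Is 0.3235 in (0.69, 0.83)? 0

0


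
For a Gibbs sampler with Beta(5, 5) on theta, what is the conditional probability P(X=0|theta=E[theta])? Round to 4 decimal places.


E[theta] = 5/(5+5) = 0.5
P(X=0|theta) = 1 - theta = 0.5

0.5


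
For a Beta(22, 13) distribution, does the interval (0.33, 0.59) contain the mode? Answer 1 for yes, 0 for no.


Mode of Beta(a,b) = (a-1)/(a+b-2)
= (22-1)/(22+13-2) = 0.6364
Check: 0.33 <= 0.6364 <= 0.59?
Result: 0

0


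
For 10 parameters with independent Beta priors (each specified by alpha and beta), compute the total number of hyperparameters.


A Beta prior has 2 hyperparameters per parameter.
Total = 10 * 2 = 20

20


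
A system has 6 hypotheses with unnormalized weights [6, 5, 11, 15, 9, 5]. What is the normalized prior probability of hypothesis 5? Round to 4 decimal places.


The normalized prior is the weight divided by the total.
Total weight = 51
P(H5) = 9 / 51 = 0.1765

0.1765


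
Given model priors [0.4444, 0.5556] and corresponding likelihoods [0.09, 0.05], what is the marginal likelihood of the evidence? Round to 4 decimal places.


P(E) = sum_i P(M_i) P(E|M_i)
= 0.04 + 0.0278
= 0.0678

0.0678


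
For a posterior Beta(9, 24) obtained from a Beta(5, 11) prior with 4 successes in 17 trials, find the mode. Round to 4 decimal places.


Mode = (alpha - 1) / (alpha + beta - 2)
= 8 / 31
= 0.2581

0.2581


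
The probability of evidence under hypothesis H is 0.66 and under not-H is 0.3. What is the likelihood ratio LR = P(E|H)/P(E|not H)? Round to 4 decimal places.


LR = 0.66 / 0.3
= 2.2

2.2


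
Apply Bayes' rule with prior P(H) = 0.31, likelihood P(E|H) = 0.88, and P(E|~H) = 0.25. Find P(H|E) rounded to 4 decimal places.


Step 1: Compute marginal P(E) = P(E|H)P(H) + P(E|~H)P(~H)
= 0.88*0.31 + 0.25*0.69 = 0.4453
Step 2: P(H|E) = P(E|H)P(H)/P(E) = 0.2728/0.4453
= 0.6126

0.6126


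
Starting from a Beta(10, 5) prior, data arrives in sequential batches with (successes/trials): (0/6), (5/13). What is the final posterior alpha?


In sequential Bayesian updating, we sum all successes.
Total successes = 5
Final alpha = 10 + 5 = 15

15


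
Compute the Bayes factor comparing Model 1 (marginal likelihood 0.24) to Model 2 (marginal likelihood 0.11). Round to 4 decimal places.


BF12 = marginal likelihood of M1 / marginal likelihood of M2
= 0.24/0.11
= 2.1818

2.1818


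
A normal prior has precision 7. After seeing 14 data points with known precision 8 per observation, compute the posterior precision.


In the conjugate normal model, precisions add:
tau_posterior = tau_prior + n * tau_data
= 7 + 14*8 = 119

119


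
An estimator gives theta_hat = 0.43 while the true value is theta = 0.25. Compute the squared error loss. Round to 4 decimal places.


The squared error loss is (theta_hat - theta)^2
= (0.43 - 0.25)^2
= (0.18)^2 = 0.0324

0.0324


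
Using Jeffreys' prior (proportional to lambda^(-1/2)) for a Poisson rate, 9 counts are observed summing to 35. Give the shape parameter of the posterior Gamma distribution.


Conjugate update: Gamma(prior_shape + S, prior_rate + n).
Prior shape = 0.5, prior rate = 0.
Posterior shape = 0.5 + S = 0.5 + 35 = 35.5

35.5


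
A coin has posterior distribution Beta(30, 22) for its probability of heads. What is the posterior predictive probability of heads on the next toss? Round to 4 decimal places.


Posterior predictive = E[theta] = alpha/(alpha+beta)
= 30/52
= 0.5769

0.5769


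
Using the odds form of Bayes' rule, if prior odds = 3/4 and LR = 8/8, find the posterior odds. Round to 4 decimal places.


Bayes' rule in odds form: posterior odds = prior odds * LR
= (3 * 8) / (4 * 8)
= 24/32 = 0.75

0.75


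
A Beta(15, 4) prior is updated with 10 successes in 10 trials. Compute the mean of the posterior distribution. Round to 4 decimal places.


After update: Beta(25, 4)
Mean = 25 / (25 + 4) = 25 / 29
= 0.8621

0.8621


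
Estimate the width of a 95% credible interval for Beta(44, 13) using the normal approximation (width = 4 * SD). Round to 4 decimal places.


For Beta(a,b): Var = ab/((a+b)^2(a+b+1))
Var = 0.003, SD = 0.0551
Approximate 95% CI width = 4 * 0.0551 = 0.2204

0.2204


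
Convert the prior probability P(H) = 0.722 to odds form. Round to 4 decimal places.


P(not H) = 1 - 0.722 = 0.278
Odds = 0.722 / 0.278 = 2.5971

2.5971


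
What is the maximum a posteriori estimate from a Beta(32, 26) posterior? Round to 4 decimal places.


The MAP estimate equals the mode of the distribution.
Mode of Beta(a,b) = (a-1)/(a+b-2)
= 31/56
= 0.5536

0.5536


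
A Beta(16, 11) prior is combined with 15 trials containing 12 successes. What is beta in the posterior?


In conjugate updating:
beta_posterior = beta_prior + (n - k)
= 11 + (15 - 12)
= 11 + 3 = 14

14


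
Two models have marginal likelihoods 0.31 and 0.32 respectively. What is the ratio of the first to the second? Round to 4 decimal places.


Evidence ratio = 0.31 / 0.32
= 0.9688

0.9688


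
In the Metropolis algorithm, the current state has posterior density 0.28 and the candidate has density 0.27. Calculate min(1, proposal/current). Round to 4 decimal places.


Ratio = 0.27/0.28 = 0.9643
Acceptance probability = min(1, 0.9643)
= 0.9643

0.9643


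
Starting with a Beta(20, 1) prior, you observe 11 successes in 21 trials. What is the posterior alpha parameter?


For a Beta-Binomial conjugate model:
Posterior alpha = prior alpha + number of successes
= 20 + 11 = 31

31


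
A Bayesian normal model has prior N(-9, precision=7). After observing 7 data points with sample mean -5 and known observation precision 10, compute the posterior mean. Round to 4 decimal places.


Posterior mean = (prior_precision * prior_mean + n * data_precision * data_mean) / (prior_precision + n * data_precision)
Numerator = 7*-9 + 7*10*-5 = -413
Denominator = 7 + 7*10 = 77
Posterior mean = -5.3636

-5.3636


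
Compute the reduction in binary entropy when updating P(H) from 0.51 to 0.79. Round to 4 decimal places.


H_before = -p*log2(p) - (1-p)*log2(1-p) for p=0.51: 0.9997
H_after for p=0.79: 0.7415
Reduction = 0.9997 - 0.7415 = 0.2582

0.2582


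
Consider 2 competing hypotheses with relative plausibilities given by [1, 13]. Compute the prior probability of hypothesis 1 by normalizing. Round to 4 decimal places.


Sum of weights = 1 + 13 = 14
Normalized prior for H1 = 1 / 14
= 0.0714

0.0714


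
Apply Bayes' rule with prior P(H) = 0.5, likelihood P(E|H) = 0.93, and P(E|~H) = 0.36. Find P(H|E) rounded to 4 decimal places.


Step 1: Compute marginal P(E) = P(E|H)P(H) + P(E|~H)P(~H)
= 0.93*0.5 + 0.36*0.5 = 0.645
Step 2: P(H|E) = P(E|H)P(H)/P(E) = 0.465/0.645
= 0.7209

0.7209


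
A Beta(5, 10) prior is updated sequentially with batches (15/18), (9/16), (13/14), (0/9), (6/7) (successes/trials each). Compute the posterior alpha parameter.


Sequential conjugate updating is equivalent to a single batch update.
Total successes across all batches = 43
alpha_posterior = alpha_prior + total_successes = 5 + 43
= 48

48


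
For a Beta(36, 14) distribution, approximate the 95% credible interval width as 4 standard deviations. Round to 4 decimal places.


Variance of Beta(a,b) = ab / ((a+b)^2 * (a+b+1))
= 36*14 / ((50)^2 * 51)
= 0.004
SD = sqrt(0.004) = 0.0629
Width = 4 * SD = 0.2515

0.2515


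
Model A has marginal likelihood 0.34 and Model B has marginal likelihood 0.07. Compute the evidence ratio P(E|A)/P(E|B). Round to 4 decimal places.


Evidence ratio = P(E|A) / P(E|B)
= 0.34 / 0.07
= 4.8571

4.8571


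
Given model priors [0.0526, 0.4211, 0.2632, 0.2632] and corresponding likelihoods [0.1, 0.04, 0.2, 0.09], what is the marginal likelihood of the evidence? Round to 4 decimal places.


P(E) = sum_i P(M_i) P(E|M_i)
= 0.0053 + 0.0168 + 0.0526 + 0.0237
= 0.0984

0.0984


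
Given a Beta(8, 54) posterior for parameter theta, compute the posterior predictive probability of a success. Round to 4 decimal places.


For a Beta-Bernoulli model, the predictive probability is the mean:
P(success) = 8/(8+54) = 8/62 = 0.129

0.129


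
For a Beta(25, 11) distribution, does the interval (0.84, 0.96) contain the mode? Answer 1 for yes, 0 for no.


Mode of Beta(a,b) = (a-1)/(a+b-2)
= (25-1)/(25+11-2) = 0.7059
Check: 0.84 <= 0.7059 <= 0.96?
Result: 0

0


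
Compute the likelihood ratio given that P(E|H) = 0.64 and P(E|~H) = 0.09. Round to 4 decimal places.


LR = P(E|H) / P(E|~H)
= 0.64 / 0.09 = 7.1111

7.1111


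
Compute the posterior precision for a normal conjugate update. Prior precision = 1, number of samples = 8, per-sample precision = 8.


tau_post = tau_0 + n * tau
= 1 + 8 * 8 = 65

65


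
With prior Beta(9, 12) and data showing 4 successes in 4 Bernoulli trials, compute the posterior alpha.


Conjugate update: alpha_posterior = alpha_prior + k
= 9 + 4 = 13

13


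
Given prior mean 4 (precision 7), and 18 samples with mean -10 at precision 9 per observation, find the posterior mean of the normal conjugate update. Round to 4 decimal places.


The posterior mean is a precision-weighted average of prior and data.
Post. prec. = 7 + 162 = 169
Post. mean = (28 + -1620)/169 = -1592/169 = -9.4201

-9.4201


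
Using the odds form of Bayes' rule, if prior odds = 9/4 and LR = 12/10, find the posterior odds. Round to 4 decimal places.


Bayes' rule in odds form: posterior odds = prior odds * LR
= (9 * 12) / (4 * 10)
= 108/40 = 2.7

2.7


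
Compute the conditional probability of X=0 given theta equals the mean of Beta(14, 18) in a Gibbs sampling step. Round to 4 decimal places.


Mean of Beta(14, 18) = 0.4375
P(X=0 | theta=0.4375) = 0.5625

0.5625


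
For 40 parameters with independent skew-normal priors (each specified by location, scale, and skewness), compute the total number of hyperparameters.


A skew-normal prior has 3 hyperparameters per parameter.
Total = 40 * 3 = 120

120


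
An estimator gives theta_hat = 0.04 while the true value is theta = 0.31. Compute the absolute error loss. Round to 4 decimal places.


The absolute error loss is |theta_hat - theta|
= |0.04 - 0.31|
= 0.27

0.27


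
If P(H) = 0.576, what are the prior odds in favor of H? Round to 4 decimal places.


Prior odds = P(H) / (1 - P(H))
= 0.576 / 0.424
= 1.3585

1.3585


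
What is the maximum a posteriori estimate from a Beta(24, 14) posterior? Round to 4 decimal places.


The MAP estimate equals the mode of the distribution.
Mode of Beta(a,b) = (a-1)/(a+b-2)
= 23/36
= 0.6389

0.6389


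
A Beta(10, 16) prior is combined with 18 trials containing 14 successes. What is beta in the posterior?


In conjugate updating:
beta_posterior = beta_prior + (n - k)
= 16 + (18 - 14)
= 16 + 4 = 20

20


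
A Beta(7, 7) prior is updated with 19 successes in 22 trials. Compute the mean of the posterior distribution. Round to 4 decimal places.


After update: Beta(26, 10)
Mean = 26 / (26 + 10) = 26 / 36
= 0.7222

0.7222


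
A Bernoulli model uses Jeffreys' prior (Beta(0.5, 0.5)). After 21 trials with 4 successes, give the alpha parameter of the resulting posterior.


Posterior = Beta(prior_alpha + successes, prior_beta + failures)
= Beta(0.5 + 4, 0.5 + 17)
Posterior alpha = 0.5 + k = 0.5 + 4 = 4.5

4.5


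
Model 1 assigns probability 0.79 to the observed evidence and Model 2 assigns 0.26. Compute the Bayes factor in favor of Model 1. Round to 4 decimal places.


BF = P(data|M1) / P(data|M2)
= 0.79 / 0.26 = 3.0385

3.0385


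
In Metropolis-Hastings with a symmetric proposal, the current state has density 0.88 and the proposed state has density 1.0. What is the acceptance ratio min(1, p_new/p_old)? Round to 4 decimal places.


Ratio = p_new / p_old = 1.0 / 0.88 = 1.1364
Acceptance = min(1, 1.1364) = 1.0

1.0


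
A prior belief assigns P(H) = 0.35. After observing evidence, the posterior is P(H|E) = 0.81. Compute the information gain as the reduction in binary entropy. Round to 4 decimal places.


H(prior) = -0.35*log2(0.35) - 0.65*log2(0.65)
= 0.9341
H(post) = -0.81*log2(0.81) - 0.19*log2(0.19)
= 0.7015
IG = 0.9341 - 0.7015 = 0.2326

0.2326


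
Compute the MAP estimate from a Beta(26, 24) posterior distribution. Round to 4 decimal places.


MAP = mode of Beta distribution
= (alpha - 1)/(alpha + beta - 2)
= (26-1)/(26+24-2)
= 25/48 = 0.5208

0.5208


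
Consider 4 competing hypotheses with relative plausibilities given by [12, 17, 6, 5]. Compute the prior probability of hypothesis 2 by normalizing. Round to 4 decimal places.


Sum of weights = 12 + 17 + 6 + 5 = 40
Normalized prior for H2 = 17 / 40
= 0.425

0.425


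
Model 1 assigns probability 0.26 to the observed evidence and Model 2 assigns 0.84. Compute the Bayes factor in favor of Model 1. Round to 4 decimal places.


BF = P(data|M1) / P(data|M2)
= 0.26 / 0.84 = 0.3095

0.3095


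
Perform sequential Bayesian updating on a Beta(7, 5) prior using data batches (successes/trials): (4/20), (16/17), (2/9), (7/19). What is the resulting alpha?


Accumulate successes: 29
Posterior alpha = prior alpha + sum of successes
= 7 + 29 = 36

36


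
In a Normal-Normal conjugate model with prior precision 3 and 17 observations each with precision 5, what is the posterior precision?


Posterior precision = prior precision + n * observation precision
= 3 + 17 * 5
= 3 + 85 = 88

88


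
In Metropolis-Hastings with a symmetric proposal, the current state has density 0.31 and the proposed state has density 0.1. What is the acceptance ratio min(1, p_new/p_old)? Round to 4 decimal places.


Ratio = p_new / p_old = 0.1 / 0.31 = 0.3226
Acceptance = min(1, 0.3226) = 0.3226

0.3226


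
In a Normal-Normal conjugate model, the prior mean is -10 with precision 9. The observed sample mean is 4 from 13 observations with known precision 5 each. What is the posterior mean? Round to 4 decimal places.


Posterior precision = tau0 + n*tau = 9 + 13*5 = 74
Posterior mean = (tau0*mu0 + n*tau*xbar) / posterior_precision
= (9*-10 + 13*5*4) / 74
= 170 / 74 = 2.2973

2.2973


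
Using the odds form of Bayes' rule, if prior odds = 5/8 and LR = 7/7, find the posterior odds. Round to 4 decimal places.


Bayes' rule in odds form: posterior odds = prior odds * LR
= (5 * 7) / (8 * 7)
= 35/56 = 0.625

0.625


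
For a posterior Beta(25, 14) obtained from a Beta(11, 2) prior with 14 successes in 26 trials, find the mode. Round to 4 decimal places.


Mode = (alpha - 1) / (alpha + beta - 2)
= 24 / 37
= 0.6486

0.6486


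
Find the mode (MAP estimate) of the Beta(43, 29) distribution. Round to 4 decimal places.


For Beta(a,b) with a,b > 1:
Mode = (a-1)/(a+b-2) = (43-1)/(72-2)
= 42/70 = 0.6

0.6


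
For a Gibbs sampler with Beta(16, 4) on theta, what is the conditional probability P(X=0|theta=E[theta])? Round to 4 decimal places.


E[theta] = 16/(16+4) = 0.8
P(X=0|theta) = 1 - theta = 0.2

0.2


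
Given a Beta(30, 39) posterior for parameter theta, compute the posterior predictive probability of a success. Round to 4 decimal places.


For a Beta-Bernoulli model, the predictive probability is the mean:
P(success) = 30/(30+39) = 30/69 = 0.4348

0.4348


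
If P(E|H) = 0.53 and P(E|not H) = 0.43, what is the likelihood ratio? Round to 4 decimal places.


Likelihood ratio = P(E|H) / P(E|not H)
= 0.53 / 0.43
= 1.2326

1.2326


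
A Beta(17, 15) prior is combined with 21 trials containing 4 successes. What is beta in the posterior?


In conjugate updating:
beta_posterior = beta_prior + (n - k)
= 15 + (21 - 4)
= 15 + 17 = 32

32


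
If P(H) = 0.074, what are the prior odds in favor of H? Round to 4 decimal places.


Prior odds = P(H) / (1 - P(H))
= 0.074 / 0.926
= 0.0799

0.0799


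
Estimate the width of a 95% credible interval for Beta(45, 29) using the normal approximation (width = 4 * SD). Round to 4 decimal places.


For Beta(a,b): Var = ab/((a+b)^2(a+b+1))
Var = 0.0032, SD = 0.0564
Approximate 95% CI width = 4 * 0.0564 = 0.2255

0.2255


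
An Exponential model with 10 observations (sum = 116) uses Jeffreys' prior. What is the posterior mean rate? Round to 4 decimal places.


Posterior Gamma(10, 116)
E[lambda] = 10/116 = 0.0862

0.0862


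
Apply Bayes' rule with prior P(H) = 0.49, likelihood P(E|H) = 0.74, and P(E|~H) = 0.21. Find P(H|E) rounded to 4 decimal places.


Step 1: Compute marginal P(E) = P(E|H)P(H) + P(E|~H)P(~H)
= 0.74*0.49 + 0.21*0.51 = 0.4697
Step 2: P(H|E) = P(E|H)P(H)/P(E) = 0.3626/0.4697
= 0.772

0.772


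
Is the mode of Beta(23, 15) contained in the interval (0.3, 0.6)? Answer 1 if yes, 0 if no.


Mode = (a-1)/(a+b-2) = 22/36 = 0.6111
Interval: (0.3, 0.6)
Contains mode? 0

0


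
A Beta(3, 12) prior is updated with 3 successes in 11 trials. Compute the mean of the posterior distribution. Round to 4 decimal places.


After update: Beta(6, 20)
Mean = 6 / (6 + 20) = 6 / 26
= 0.2308

0.2308


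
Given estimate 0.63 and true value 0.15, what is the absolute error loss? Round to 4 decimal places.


Absolute error = |estimate - true|
= |0.48| = 0.48

0.48


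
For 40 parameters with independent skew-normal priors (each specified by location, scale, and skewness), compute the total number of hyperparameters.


A skew-normal prior has 3 hyperparameters per parameter.
Total = 40 * 3 = 120

120


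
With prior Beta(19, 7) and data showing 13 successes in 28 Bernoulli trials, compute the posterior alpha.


Conjugate update: alpha_posterior = alpha_prior + k
= 19 + 13 = 32

32


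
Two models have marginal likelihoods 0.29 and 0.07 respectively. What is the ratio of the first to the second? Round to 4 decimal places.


Evidence ratio = 0.29 / 0.07
= 4.1429

4.1429


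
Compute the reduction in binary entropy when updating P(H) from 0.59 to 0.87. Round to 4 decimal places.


H_before = -p*log2(p) - (1-p)*log2(1-p) for p=0.59: 0.9765
H_after for p=0.87: 0.5574
Reduction = 0.9765 - 0.5574 = 0.4191

0.4191


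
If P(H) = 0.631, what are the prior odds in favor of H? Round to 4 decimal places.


Prior odds = P(H) / (1 - P(H))
= 0.631 / 0.369
= 1.71

1.71


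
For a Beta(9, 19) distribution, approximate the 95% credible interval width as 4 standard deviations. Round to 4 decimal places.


Variance of Beta(a,b) = ab / ((a+b)^2 * (a+b+1))
= 9*19 / ((28)^2 * 29)
= 0.0075
SD = sqrt(0.0075) = 0.0867
Width = 4 * SD = 0.3469

0.3469


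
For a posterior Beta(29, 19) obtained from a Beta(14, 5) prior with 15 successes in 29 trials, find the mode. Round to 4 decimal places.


Mode = (alpha - 1) / (alpha + beta - 2)
= 28 / 46
= 0.6087

0.6087


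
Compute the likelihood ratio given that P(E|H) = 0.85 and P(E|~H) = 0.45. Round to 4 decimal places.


LR = P(E|H) / P(E|~H)
= 0.85 / 0.45 = 1.8889

1.8889


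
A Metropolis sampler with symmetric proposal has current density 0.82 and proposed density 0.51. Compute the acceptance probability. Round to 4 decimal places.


For symmetric proposals, acceptance = min(1, pi(x*)/pi(x))
= min(1, 0.51/0.82)
= min(1, 0.622) = 0.622

0.622


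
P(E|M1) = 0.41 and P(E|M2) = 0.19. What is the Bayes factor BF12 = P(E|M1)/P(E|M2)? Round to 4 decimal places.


Bayes factor BF12 = P(E|M1) / P(E|M2)
= 0.41 / 0.19
= 2.1579

2.1579


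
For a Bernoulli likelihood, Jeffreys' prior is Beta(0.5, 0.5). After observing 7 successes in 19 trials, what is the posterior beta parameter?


Jeffreys' prior for Bernoulli is Beta(0.5, 0.5).
Posterior is Beta(0.5 + k, 0.5 + n - k).
Posterior beta = 0.5 + (n - k) = 0.5 + 12 = 12.5

12.5


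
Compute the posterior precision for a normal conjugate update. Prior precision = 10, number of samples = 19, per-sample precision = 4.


tau_post = tau_0 + n * tau
= 10 + 19 * 4 = 86

86


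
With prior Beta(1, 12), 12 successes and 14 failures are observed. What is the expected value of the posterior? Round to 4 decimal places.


Posterior = Beta(13, 26)
E[theta] = alpha/(alpha+beta)
= 13/39 = 0.3333

0.3333


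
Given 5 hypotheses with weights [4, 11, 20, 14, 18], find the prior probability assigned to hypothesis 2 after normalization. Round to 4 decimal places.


To normalize, divide each weight by the sum of all weights.
Sum = 67
Prior(H2) = 11/67 = 0.1642

0.1642


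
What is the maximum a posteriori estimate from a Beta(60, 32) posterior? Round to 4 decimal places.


The MAP estimate equals the mode of the distribution.
Mode of Beta(a,b) = (a-1)/(a+b-2)
= 59/90
= 0.6556

0.6556


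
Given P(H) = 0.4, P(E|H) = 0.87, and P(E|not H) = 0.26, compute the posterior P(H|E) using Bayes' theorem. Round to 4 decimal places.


By Bayes' theorem: P(H|E) = P(E|H)*P(H) / P(E)
P(E) = P(E|H)*P(H) + P(E|not H)*P(not H)
P(E) = 0.87*0.4 + 0.26*0.6 = 0.504
P(H|E) = 0.87*0.4 / 0.504 = 0.6905

0.6905


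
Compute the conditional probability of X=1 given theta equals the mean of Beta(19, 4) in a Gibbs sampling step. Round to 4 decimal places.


Mean of Beta(19, 4) = 0.8261
P(X=1 | theta=0.8261) = 0.8261

0.8261


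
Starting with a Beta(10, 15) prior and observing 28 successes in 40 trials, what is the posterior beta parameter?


Posterior beta = prior beta + failures
Failures = 40 - 28 = 12
beta_post = 15 + 12 = 27

27


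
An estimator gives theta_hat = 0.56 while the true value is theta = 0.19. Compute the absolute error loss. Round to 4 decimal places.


The absolute error loss is |theta_hat - theta|
= |0.56 - 0.19|
= 0.37

0.37


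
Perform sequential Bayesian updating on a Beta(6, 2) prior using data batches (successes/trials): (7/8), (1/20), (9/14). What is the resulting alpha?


Accumulate successes: 17
Posterior alpha = prior alpha + sum of successes
= 6 + 17 = 23

23


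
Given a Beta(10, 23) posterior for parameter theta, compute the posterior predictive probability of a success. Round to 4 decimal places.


For a Beta-Bernoulli model, the predictive probability is the mean:
P(success) = 10/(10+23) = 10/33 = 0.303

0.303


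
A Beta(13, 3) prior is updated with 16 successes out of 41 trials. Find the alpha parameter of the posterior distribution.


In the Beta-Binomial conjugate update:
alpha_post = alpha_prior + successes
= 13 + 16
= 29

29


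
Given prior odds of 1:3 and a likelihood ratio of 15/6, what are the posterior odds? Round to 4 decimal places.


Posterior odds = prior odds * LR
Prior odds = 1/3 = 0.3333
LR = 15/6 = 2.5
Posterior odds = 0.3333 * 2.5 = 0.8333

0.8333


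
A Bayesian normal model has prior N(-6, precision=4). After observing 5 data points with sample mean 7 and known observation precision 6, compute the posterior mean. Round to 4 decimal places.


Posterior mean = (prior_precision * prior_mean + n * data_precision * data_mean) / (prior_precision + n * data_precision)
Numerator = 4*-6 + 5*6*7 = 186
Denominator = 4 + 5*6 = 34
Posterior mean = 5.4706

5.4706


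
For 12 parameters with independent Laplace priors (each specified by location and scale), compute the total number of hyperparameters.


A Laplace prior has 2 hyperparameters per parameter.
Total = 12 * 2 = 24

24


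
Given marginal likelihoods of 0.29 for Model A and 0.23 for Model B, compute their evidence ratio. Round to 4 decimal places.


Ratio = ML(A) / ML(B) = 0.29/0.23
= 1.2609

1.2609


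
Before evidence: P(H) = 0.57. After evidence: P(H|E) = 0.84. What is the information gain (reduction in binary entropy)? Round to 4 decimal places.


Prior entropy = 0.9858
Posterior entropy = 0.6343
Information gain = 0.9858 - 0.6343 = 0.3515

0.3515


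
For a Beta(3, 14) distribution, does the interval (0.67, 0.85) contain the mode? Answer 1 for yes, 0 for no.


Mode of Beta(a,b) = (a-1)/(a+b-2)
= (3-1)/(3+14-2) = 0.1333
Check: 0.67 <= 0.1333 <= 0.85?
Result: 0

0


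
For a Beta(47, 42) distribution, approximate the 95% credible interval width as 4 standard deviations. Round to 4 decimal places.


Variance of Beta(a,b) = ab / ((a+b)^2 * (a+b+1))
= 47*42 / ((89)^2 * 90)
= 0.0028
SD = sqrt(0.0028) = 0.0526
Width = 4 * SD = 0.2105

0.2105


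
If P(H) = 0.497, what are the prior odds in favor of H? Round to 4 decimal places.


Prior odds = P(H) / (1 - P(H))
= 0.497 / 0.503
= 0.9881

0.9881


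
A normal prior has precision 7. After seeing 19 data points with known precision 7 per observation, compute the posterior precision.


In the conjugate normal model, precisions add:
tau_posterior = tau_prior + n * tau_data
= 7 + 19*7 = 140

140


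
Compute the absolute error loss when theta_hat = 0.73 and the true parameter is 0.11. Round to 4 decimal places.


L = |theta_hat - theta_true|
= |0.73 - 0.11| = 0.62

0.62


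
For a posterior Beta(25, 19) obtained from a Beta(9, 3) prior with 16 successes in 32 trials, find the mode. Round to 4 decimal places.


Mode = (alpha - 1) / (alpha + beta - 2)
= 24 / 42
= 0.5714

0.5714


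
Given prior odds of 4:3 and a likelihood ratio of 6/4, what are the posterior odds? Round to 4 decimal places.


Posterior odds = prior odds * LR
Prior odds = 4/3 = 1.3333
LR = 6/4 = 1.5
Posterior odds = 1.3333 * 1.5 = 2.0

2.0


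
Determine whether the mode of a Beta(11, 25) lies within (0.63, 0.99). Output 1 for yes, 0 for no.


First find the mode: (a-1)/(a+b-2) = 0.2941
Is 0.2941 in (0.63, 0.99)? 0

0


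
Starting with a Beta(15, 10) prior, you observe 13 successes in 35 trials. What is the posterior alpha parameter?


For a Beta-Binomial conjugate model:
Posterior alpha = prior alpha + number of successes
= 15 + 13 = 28

28


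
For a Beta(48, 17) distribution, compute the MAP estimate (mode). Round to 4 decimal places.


MAP = mode = (a-1)/(a+b-2)
= (48-1)/(48+17-2)
= 47/63 = 0.746

0.746


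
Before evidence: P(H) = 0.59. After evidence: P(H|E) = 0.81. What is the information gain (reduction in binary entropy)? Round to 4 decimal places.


Prior entropy = 0.9765
Posterior entropy = 0.7015
Information gain = 0.9765 - 0.7015 = 0.275

0.275


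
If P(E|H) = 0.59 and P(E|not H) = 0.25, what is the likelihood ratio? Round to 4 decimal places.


Likelihood ratio = P(E|H) / P(E|not H)
= 0.59 / 0.25
= 2.36

2.36


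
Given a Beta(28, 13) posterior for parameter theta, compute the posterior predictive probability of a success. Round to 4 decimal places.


For a Beta-Bernoulli model, the predictive probability is the mean:
P(success) = 28/(28+13) = 28/41 = 0.6829

0.6829


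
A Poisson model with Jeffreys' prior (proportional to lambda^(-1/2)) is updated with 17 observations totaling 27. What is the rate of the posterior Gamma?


Posterior = Gamma(0.5 + S, n)
= Gamma(0.5 + 27, 17)
Posterior rate = 0 + n = 17

17.0


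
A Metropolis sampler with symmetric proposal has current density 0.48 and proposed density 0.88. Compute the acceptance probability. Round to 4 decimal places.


For symmetric proposals, acceptance = min(1, pi(x*)/pi(x))
= min(1, 0.88/0.48)
= min(1, 1.8333) = 1.0

1.0


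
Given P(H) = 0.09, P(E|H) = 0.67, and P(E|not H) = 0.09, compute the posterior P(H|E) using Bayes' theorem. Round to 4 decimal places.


By Bayes' theorem: P(H|E) = P(E|H)*P(H) / P(E)
P(E) = P(E|H)*P(H) + P(E|not H)*P(not H)
P(E) = 0.67*0.09 + 0.09*0.91 = 0.1422
P(H|E) = 0.67*0.09 / 0.1422 = 0.4241

0.4241


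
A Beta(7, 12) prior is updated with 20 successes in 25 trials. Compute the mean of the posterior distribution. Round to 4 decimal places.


After update: Beta(27, 17)
Mean = 27 / (27 + 17) = 27 / 44
= 0.6136

0.6136


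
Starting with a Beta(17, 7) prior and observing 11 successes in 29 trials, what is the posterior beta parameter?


Posterior beta = prior beta + failures
Failures = 29 - 11 = 18
beta_post = 7 + 18 = 25

25


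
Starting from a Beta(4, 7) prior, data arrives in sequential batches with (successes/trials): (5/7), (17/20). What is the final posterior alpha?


In sequential Bayesian updating, we sum all successes.
Total successes = 22
Final alpha = 4 + 22 = 26

26


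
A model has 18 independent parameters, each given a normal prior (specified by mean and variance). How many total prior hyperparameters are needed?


Each normal prior needs 2 hyperparameters (mean and variance).
Total = 2 * 18 = 36

36


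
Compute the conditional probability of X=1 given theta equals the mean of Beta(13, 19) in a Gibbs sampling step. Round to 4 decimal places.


Mean of Beta(13, 19) = 0.4062
P(X=1 | theta=0.4062) = 0.4062

0.4062


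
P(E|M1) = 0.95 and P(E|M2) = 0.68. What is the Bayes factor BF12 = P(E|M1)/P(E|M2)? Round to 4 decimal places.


Bayes factor BF12 = P(E|M1) / P(E|M2)
= 0.95 / 0.68
= 1.3971

1.3971


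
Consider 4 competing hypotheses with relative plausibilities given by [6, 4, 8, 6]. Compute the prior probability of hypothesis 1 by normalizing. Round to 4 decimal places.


Sum of weights = 6 + 4 + 8 + 6 = 24
Normalized prior for H1 = 6 / 24
= 0.25

0.25


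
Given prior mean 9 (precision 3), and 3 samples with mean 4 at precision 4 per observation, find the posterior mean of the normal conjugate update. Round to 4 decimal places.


The posterior mean is a precision-weighted average of prior and data.
Post. prec. = 3 + 12 = 15
Post. mean = (27 + 48)/15 = 75/15 = 5.0

5.0


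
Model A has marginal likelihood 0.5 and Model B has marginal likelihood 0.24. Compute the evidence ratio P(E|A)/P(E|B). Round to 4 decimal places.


Evidence ratio = P(E|A) / P(E|B)
= 0.5 / 0.24
= 2.0833

2.0833


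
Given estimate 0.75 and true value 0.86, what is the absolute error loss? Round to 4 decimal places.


Absolute error = |estimate - true|
= |-0.11| = 0.11

0.11


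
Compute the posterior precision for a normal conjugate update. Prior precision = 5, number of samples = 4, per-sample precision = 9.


tau_post = tau_0 + n * tau
= 5 + 4 * 9 = 41

41
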